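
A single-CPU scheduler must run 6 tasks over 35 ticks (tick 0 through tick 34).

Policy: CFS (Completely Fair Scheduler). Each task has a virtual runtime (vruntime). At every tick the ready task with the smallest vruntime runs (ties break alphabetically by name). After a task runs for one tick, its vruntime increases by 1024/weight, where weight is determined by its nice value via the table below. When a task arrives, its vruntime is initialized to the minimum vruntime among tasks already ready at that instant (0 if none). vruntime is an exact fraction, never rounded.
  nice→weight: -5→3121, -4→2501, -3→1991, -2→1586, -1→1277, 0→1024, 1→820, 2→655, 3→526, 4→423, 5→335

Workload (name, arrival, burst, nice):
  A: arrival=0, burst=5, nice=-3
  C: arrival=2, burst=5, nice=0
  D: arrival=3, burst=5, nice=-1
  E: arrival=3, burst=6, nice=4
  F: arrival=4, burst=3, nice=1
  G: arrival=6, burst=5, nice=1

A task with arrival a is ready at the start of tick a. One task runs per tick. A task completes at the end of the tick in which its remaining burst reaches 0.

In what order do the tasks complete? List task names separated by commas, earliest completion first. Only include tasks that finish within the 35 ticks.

completion order = A, F, D, C, G, E

t=0: vr[A=0] → run A
t=1: vr[A=1024/1991] → run A
t=2: vr[A=2048/1991 C=2048/1991] → run A
t=3: vr[A=3072/1991 C=2048/1991 D=2048/1991 E=2048/1991] → run C
t=4: vr[A=3072/1991 C=4039/1991 D=2048/1991 E=2048/1991 F=2048/1991] → run D
t=5: vr[A=3072/1991 C=4039/1991 D=4654080/2542507 E=2048/1991 F=2048/1991] → run E
t=6: vr[A=3072/1991 C=4039/1991 D=4654080/2542507 E=2905088/842193 F=2048/1991 G=2048/1991] → run F
t=7: vr[A=3072/1991 C=4039/1991 D=4654080/2542507 E=2905088/842193 F=929536/408155 G=2048/1991] → run G
t=8: vr[A=3072/1991 C=4039/1991 D=4654080/2542507 E=2905088/842193 F=929536/408155 G=929536/408155] → run A
t=9: vr[A=4096/1991 C=4039/1991 D=4654080/2542507 E=2905088/842193 F=929536/408155 G=929536/408155] → run D
t=10: vr[A=4096/1991 C=4039/1991 D=6692864/2542507 E=2905088/842193 F=929536/408155 G=929536/408155] → run C
t=11: vr[A=4096/1991 C=6030/1991 D=6692864/2542507 E=2905088/842193 F=929536/408155 G=929536/408155] → run A
t=12: vr[C=6030/1991 D=6692864/2542507 E=2905088/842193 F=929536/408155 G=929536/408155] → run F
t=13: vr[C=6030/1991 D=6692864/2542507 E=2905088/842193 F=1439232/408155 G=929536/408155] → run G
t=14: vr[C=6030/1991 D=6692864/2542507 E=2905088/842193 F=1439232/408155 G=1439232/408155] → run D
t=15: vr[C=6030/1991 D=8731648/2542507 E=2905088/842193 F=1439232/408155 G=1439232/408155] → run C
t=16: vr[C=8021/1991 D=8731648/2542507 E=2905088/842193 F=1439232/408155 G=1439232/408155] → run D
t=17: vr[C=8021/1991 D=10770432/2542507 E=2905088/842193 F=1439232/408155 G=1439232/408155] → run E
t=18: vr[C=8021/1991 D=10770432/2542507 E=4943872/842193 F=1439232/408155 G=1439232/408155] → run F
t=19: vr[C=8021/1991 D=10770432/2542507 E=4943872/842193 G=1439232/408155] → run G
t=20: vr[C=8021/1991 D=10770432/2542507 E=4943872/842193 G=1948928/408155] → run C
t=21: vr[C=10012/1991 D=10770432/2542507 E=4943872/842193 G=1948928/408155] → run D
t=22: vr[C=10012/1991 E=4943872/842193 G=1948928/408155] → run G
t=23: vr[C=10012/1991 E=4943872/842193 G=2458624/408155] → run C
t=24: vr[E=4943872/842193 G=2458624/408155] → run E
t=25: vr[E=2327552/280731 G=2458624/408155] → run G
t=26: vr[E=2327552/280731] → run E
t=27: vr[E=9021440/842193] → run E
t=28: vr[E=11060224/842193] → run E
t=29: (idle)
t=30: (idle)
t=31: (idle)
t=32: (idle)
t=33: (idle)
t=34: (idle)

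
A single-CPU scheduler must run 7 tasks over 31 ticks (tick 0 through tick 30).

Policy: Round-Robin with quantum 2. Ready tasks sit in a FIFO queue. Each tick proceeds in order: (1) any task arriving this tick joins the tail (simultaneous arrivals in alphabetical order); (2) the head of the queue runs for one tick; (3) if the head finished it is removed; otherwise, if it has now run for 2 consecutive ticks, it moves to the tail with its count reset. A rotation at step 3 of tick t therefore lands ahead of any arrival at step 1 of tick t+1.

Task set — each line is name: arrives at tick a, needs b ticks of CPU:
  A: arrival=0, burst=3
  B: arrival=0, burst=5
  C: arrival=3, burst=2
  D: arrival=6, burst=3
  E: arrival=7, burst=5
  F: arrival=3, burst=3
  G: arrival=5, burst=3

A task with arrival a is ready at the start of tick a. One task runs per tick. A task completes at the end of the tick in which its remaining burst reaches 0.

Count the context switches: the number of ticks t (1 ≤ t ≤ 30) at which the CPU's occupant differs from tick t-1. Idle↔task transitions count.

t=0: queue=[A,B] q_used=0 → run A
t=1: queue=[A,B] q_used=1 → run A
t=2: queue=[B,A] q_used=0 → run B
t=3: queue=[B,A,C,F] q_used=1 → run B
t=4: queue=[A,C,F,B] q_used=0 → run A
t=5: queue=[C,F,B,G] q_used=0 → run C
t=6: queue=[C,F,B,G,D] q_used=1 → run C
t=7: queue=[F,B,G,D,E] q_used=0 → run F
t=8: queue=[F,B,G,D,E] q_used=1 → run F
t=9: queue=[B,G,D,E,F] q_used=0 → run B
t=10: queue=[B,G,D,E,F] q_used=1 → run B
t=11: queue=[G,D,E,F,B] q_used=0 → run G
t=12: queue=[G,D,E,F,B] q_used=1 → run G
t=13: queue=[D,E,F,B,G] q_used=0 → run D
t=14: queue=[D,E,F,B,G] q_used=1 → run D
t=15: queue=[E,F,B,G,D] q_used=0 → run E
t=16: queue=[E,F,B,G,D] q_used=1 → run E
t=17: queue=[F,B,G,D,E] q_used=0 → run F
t=18: queue=[B,G,D,E] q_used=0 → run B
t=19: queue=[G,D,E] q_used=0 → run G
t=20: queue=[D,E] q_used=0 → run D
t=21: queue=[E] q_used=0 → run E
t=22: queue=[E] q_used=1 → run E
t=23: queue=[E] q_used=0 → run E
t=24: (idle)
t=25: (idle)
t=26: (idle)
t=27: (idle)
t=28: (idle)
t=29: (idle)
t=30: (idle)

context switches = 14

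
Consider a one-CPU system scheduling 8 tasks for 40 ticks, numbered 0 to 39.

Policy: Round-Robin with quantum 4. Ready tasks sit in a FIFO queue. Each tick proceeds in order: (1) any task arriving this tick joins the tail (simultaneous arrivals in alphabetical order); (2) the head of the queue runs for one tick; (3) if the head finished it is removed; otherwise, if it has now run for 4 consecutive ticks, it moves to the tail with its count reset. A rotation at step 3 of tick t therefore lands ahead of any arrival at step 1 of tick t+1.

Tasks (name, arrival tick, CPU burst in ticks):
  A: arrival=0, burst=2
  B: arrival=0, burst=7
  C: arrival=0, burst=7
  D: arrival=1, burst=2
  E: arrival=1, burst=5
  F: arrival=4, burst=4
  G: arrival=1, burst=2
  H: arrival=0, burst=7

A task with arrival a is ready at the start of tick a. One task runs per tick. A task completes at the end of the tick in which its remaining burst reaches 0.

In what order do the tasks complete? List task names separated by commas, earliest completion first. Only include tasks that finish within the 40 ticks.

completion order = A, D, G, F, B, C, H, E

t=0: queue=[A,B,C,H] q_used=0 → run A
t=1: queue=[A,B,C,H,D,E,G] q_used=1 → run A
t=2: queue=[B,C,H,D,E,G] q_used=0 → run B
t=3: queue=[B,C,H,D,E,G] q_used=1 → run B
t=4: queue=[B,C,H,D,E,G,F] q_used=2 → run B
t=5: queue=[B,C,H,D,E,G,F] q_used=3 → run B
t=6: queue=[C,H,D,E,G,F,B] q_used=0 → run C
t=7: queue=[C,H,D,E,G,F,B] q_used=1 → run C
t=8: queue=[C,H,D,E,G,F,B] q_used=2 → run C
t=9: queue=[C,H,D,E,G,F,B] q_used=3 → run C
t=10: queue=[H,D,E,G,F,B,C] q_used=0 → run H
t=11: queue=[H,D,E,G,F,B,C] q_used=1 → run H
t=12: queue=[H,D,E,G,F,B,C] q_used=2 → run H
t=13: queue=[H,D,E,G,F,B,C] q_used=3 → run H
t=14: queue=[D,E,G,F,B,C,H] q_used=0 → run D
t=15: queue=[D,E,G,F,B,C,H] q_used=1 → run D
t=16: queue=[E,G,F,B,C,H] q_used=0 → run E
t=17: queue=[E,G,F,B,C,H] q_used=1 → run E
t=18: queue=[E,G,F,B,C,H] q_used=2 → run E
t=19: queue=[E,G,F,B,C,H] q_used=3 → run E
t=20: queue=[G,F,B,C,H,E] q_used=0 → run G
t=21: queue=[G,F,B,C,H,E] q_used=1 → run G
t=22: queue=[F,B,C,H,E] q_used=0 → run F
t=23: queue=[F,B,C,H,E] q_used=1 → run F
t=24: queue=[F,B,C,H,E] q_used=2 → run F
t=25: queue=[F,B,C,H,E] q_used=3 → run F
t=26: queue=[B,C,H,E] q_used=0 → run B
t=27: queue=[B,C,H,E] q_used=1 → run B
t=28: queue=[B,C,H,E] q_used=2 → run B
t=29: queue=[C,H,E] q_used=0 → run C
t=30: queue=[C,H,E] q_used=1 → run C
t=31: queue=[C,H,E] q_used=2 → run C
t=32: queue=[H,E] q_used=0 → run H
t=33: queue=[H,E] q_used=1 → run H
t=34: queue=[H,E] q_used=2 → run H
t=35: queue=[E] q_used=0 → run E
t=36: (idle)
t=37: (idle)
t=38: (idle)
t=39: (idle)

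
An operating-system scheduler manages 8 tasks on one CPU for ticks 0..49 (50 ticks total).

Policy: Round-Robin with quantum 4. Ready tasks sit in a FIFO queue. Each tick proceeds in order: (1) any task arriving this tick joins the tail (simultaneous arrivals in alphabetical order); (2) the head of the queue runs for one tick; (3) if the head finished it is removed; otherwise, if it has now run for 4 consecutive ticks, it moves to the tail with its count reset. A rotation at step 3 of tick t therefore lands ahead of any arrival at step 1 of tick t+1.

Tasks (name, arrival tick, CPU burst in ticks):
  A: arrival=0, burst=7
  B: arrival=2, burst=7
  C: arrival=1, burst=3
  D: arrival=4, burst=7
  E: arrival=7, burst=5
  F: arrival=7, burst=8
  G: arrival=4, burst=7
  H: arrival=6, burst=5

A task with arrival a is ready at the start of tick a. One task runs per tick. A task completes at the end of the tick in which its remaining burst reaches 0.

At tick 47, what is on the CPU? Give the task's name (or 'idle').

t=0: queue=[A] q_used=0 → run A
t=1: queue=[A,C] q_used=1 → run A
t=2: queue=[A,C,B] q_used=2 → run A
t=3: queue=[A,C,B] q_used=3 → run A
t=4: queue=[C,B,A,D,G] q_used=0 → run C
t=5: queue=[C,B,A,D,G] q_used=1 → run C
t=6: queue=[C,B,A,D,G,H] q_used=2 → run C
t=7: queue=[B,A,D,G,H,E,F] q_used=0 → run B
t=8: queue=[B,A,D,G,H,E,F] q_used=1 → run B
t=9: queue=[B,A,D,G,H,E,F] q_used=2 → run B
t=10: queue=[B,A,D,G,H,E,F] q_used=3 → run B
t=11: queue=[A,D,G,H,E,F,B] q_used=0 → run A
t=12: queue=[A,D,G,H,E,F,B] q_used=1 → run A
t=13: queue=[A,D,G,H,E,F,B] q_used=2 → run A
t=14: queue=[D,G,H,E,F,B] q_used=0 → run D
t=15: queue=[D,G,H,E,F,B] q_used=1 → run D
t=16: queue=[D,G,H,E,F,B] q_used=2 → run D
t=17: queue=[D,G,H,E,F,B] q_used=3 → run D
t=18: queue=[G,H,E,F,B,D] q_used=0 → run G
t=19: queue=[G,H,E,F,B,D] q_used=1 → run G
t=20: queue=[G,H,E,F,B,D] q_used=2 → run G
t=21: queue=[G,H,E,F,B,D] q_used=3 → run G
t=22: queue=[H,E,F,B,D,G] q_used=0 → run H
t=23: queue=[H,E,F,B,D,G] q_used=1 → run H
t=24: queue=[H,E,F,B,D,G] q_used=2 → run H
t=25: queue=[H,E,F,B,D,G] q_used=3 → run H
t=26: queue=[E,F,B,D,G,H] q_used=0 → run E
t=27: queue=[E,F,B,D,G,H] q_used=1 → run E
t=28: queue=[E,F,B,D,G,H] q_used=2 → run E
t=29: queue=[E,F,B,D,G,H] q_used=3 → run E
t=30: queue=[F,B,D,G,H,E] q_used=0 → run F
t=31: queue=[F,B,D,G,H,E] q_used=1 → run F
t=32: queue=[F,B,D,G,H,E] q_used=2 → run F
t=33: queue=[F,B,D,G,H,E] q_used=3 → run F
t=34: queue=[B,D,G,H,E,F] q_used=0 → run B
t=35: queue=[B,D,G,H,E,F] q_used=1 → run B
t=36: queue=[B,D,G,H,E,F] q_used=2 → run B
t=37: queue=[D,G,H,E,F] q_used=0 → run D
t=38: queue=[D,G,H,E,F] q_used=1 → run D
t=39: queue=[D,G,H,E,F] q_used=2 → run D
t=40: queue=[G,H,E,F] q_used=0 → run G
t=41: queue=[G,H,E,F] q_used=1 → run G
t=42: queue=[G,H,E,F] q_used=2 → run G
t=43: queue=[H,E,F] q_used=0 → run H
t=44: queue=[E,F] q_used=0 → run E
t=45: queue=[F] q_used=0 → run F
t=46: queue=[F] q_used=1 → run F
t=47: queue=[F] q_used=2 → run F
t=48: queue=[F] q_used=3 → run F
t=49: (idle)

running at tick 47 = F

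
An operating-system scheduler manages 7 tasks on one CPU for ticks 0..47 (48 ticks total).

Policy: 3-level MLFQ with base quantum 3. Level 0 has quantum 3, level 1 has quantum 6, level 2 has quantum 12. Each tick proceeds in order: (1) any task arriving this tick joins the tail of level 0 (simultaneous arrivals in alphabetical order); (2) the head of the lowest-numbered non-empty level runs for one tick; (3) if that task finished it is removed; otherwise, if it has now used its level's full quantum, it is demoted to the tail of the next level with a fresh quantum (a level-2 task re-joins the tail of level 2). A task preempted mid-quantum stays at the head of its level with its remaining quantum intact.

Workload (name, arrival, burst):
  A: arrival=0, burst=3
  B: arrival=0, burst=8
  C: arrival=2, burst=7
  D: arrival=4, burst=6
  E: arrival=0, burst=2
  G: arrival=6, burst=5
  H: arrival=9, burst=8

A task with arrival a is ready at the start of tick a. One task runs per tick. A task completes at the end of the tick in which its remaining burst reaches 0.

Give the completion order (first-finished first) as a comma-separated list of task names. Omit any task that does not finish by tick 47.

t=0: L0/L1/L2 = ABE/-/- → run A
t=1: L0/L1/L2 = ABE/-/- → run A
t=2: L0/L1/L2 = ABEC/-/- → run A
t=3: L0/L1/L2 = BEC/-/- → run B
t=4: L0/L1/L2 = BECD/-/- → run B
t=5: L0/L1/L2 = BECD/-/- → run B
t=6: L0/L1/L2 = ECDG/B/- → run E
t=7: L0/L1/L2 = ECDG/B/- → run E
t=8: L0/L1/L2 = CDG/B/- → run C
t=9: L0/L1/L2 = CDGH/B/- → run C
t=10: L0/L1/L2 = CDGH/B/- → run C
t=11: L0/L1/L2 = DGH/BC/- → run D
t=12: L0/L1/L2 = DGH/BC/- → run D
t=13: L0/L1/L2 = DGH/BC/- → run D
t=14: L0/L1/L2 = GH/BCD/- → run G
t=15: L0/L1/L2 = GH/BCD/- → run G
t=16: L0/L1/L2 = GH/BCD/- → run G
t=17: L0/L1/L2 = H/BCDG/- → run H
t=18: L0/L1/L2 = H/BCDG/- → run H
t=19: L0/L1/L2 = H/BCDG/- → run H
t=20: L0/L1/L2 = -/BCDGH/- → run B
t=21: L0/L1/L2 = -/BCDGH/- → run B
t=22: L0/L1/L2 = -/BCDGH/- → run B
t=23: L0/L1/L2 = -/BCDGH/- → run B
t=24: L0/L1/L2 = -/BCDGH/- → run B
t=25: L0/L1/L2 = -/CDGH/- → run C
t=26: L0/L1/L2 = -/CDGH/- → run C
t=27: L0/L1/L2 = -/CDGH/- → run C
t=28: L0/L1/L2 = -/CDGH/- → run C
t=29: L0/L1/L2 = -/DGH/- → run D
t=30: L0/L1/L2 = -/DGH/- → run D
t=31: L0/L1/L2 = -/DGH/- → run D
t=32: L0/L1/L2 = -/GH/- → run G
t=33: L0/L1/L2 = -/GH/- → run G
t=34: L0/L1/L2 = -/H/- → run H
t=35: L0/L1/L2 = -/H/- → run H
t=36: L0/L1/L2 = -/H/- → run H
t=37: L0/L1/L2 = -/H/- → run H
t=38: L0/L1/L2 = -/H/- → run H
t=39: (idle)
t=40: (idle)
t=41: (idle)
t=42: (idle)
t=43: (idle)
t=44: (idle)
t=45: (idle)
t=46: (idle)
t=47: (idle)

completion order = A, E, B, C, D, G, H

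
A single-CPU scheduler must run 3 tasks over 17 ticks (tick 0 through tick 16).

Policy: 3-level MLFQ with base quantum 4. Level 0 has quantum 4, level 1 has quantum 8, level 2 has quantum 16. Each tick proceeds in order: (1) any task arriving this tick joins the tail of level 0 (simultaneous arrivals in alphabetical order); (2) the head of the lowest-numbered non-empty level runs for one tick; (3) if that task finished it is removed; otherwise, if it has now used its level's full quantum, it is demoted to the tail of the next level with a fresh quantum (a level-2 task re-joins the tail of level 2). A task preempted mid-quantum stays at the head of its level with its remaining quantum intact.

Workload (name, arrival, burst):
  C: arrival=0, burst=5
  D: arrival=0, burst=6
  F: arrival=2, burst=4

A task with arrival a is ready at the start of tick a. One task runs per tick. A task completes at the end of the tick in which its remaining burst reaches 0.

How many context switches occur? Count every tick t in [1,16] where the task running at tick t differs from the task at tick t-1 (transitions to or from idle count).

t=0: L0/L1/L2 = CD/-/- → run C
t=1: L0/L1/L2 = CD/-/- → run C
t=2: L0/L1/L2 = CDF/-/- → run C
t=3: L0/L1/L2 = CDF/-/- → run C
t=4: L0/L1/L2 = DF/C/- → run D
t=5: L0/L1/L2 = DF/C/- → run D
t=6: L0/L1/L2 = DF/C/- → run D
t=7: L0/L1/L2 = DF/C/- → run D
t=8: L0/L1/L2 = F/CD/- → run F
t=9: L0/L1/L2 = F/CD/- → run F
t=10: L0/L1/L2 = F/CD/- → run F
t=11: L0/L1/L2 = F/CD/- → run F
t=12: L0/L1/L2 = -/CD/- → run C
t=13: L0/L1/L2 = -/D/- → run D
t=14: L0/L1/L2 = -/D/- → run D
t=15: (idle)
t=16: (idle)

context switches = 5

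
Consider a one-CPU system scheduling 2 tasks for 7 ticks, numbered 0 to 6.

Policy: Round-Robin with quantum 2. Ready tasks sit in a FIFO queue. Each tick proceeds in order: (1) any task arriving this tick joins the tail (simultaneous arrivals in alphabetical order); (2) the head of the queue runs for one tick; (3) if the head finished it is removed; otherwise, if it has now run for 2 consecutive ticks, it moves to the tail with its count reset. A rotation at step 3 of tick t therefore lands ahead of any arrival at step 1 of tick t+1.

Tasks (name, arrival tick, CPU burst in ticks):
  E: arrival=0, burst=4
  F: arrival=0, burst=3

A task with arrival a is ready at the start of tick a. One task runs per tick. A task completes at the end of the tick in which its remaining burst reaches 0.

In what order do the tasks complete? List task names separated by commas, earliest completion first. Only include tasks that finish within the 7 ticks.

completion order = E, F

t=0: queue=[E,F] q_used=0 → run E
t=1: queue=[E,F] q_used=1 → run E
t=2: queue=[F,E] q_used=0 → run F
t=3: queue=[F,E] q_used=1 → run F
t=4: queue=[E,F] q_used=0 → run E
t=5: queue=[E,F] q_used=1 → run E
t=6: queue=[F] q_used=0 → run F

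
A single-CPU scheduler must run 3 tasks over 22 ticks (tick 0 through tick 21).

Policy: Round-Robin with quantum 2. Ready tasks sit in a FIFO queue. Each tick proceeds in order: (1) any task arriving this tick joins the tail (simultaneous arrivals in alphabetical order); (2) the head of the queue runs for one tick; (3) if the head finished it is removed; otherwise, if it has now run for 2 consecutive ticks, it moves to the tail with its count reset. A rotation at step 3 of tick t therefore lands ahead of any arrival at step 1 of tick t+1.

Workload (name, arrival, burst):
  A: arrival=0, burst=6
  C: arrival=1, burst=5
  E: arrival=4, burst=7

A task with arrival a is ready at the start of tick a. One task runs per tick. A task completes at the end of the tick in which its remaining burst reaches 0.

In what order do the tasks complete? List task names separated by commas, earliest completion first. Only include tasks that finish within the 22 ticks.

t=0: queue=[A] q_used=0 → run A
t=1: queue=[A,C] q_used=1 → run A
t=2: queue=[C,A] q_used=0 → run C
t=3: queue=[C,A] q_used=1 → run C
t=4: queue=[A,C,E] q_used=0 → run A
t=5: queue=[A,C,E] q_used=1 → run A
t=6: queue=[C,E,A] q_used=0 → run C
t=7: queue=[C,E,A] q_used=1 → run C
t=8: queue=[E,A,C] q_used=0 → run E
t=9: queue=[E,A,C] q_used=1 → run E
t=10: queue=[A,C,E] q_used=0 → run A
t=11: queue=[A,C,E] q_used=1 → run A
t=12: queue=[C,E] q_used=0 → run C
t=13: queue=[E] q_used=0 → run E
t=14: queue=[E] q_used=1 → run E
t=15: queue=[E] q_used=0 → run E
t=16: queue=[E] q_used=1 → run E
t=17: queue=[E] q_used=0 → run E
t=18: (idle)
t=19: (idle)
t=20: (idle)
t=21: (idle)

completion order = A, C, E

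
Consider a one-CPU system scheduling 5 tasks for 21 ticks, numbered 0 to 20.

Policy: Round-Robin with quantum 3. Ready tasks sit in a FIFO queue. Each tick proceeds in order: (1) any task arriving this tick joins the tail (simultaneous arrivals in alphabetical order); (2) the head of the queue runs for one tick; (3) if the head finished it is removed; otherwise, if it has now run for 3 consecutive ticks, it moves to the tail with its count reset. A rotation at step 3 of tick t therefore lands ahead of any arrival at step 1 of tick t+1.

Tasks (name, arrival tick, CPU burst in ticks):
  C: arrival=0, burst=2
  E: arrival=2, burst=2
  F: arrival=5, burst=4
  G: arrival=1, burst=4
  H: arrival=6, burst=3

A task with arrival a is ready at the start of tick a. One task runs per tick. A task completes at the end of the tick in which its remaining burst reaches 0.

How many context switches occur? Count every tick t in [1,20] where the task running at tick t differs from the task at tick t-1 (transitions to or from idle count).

context switches = 7

t=0: queue=[C] q_used=0 → run C
t=1: queue=[C,G] q_used=1 → run C
t=2: queue=[G,E] q_used=0 → run G
t=3: queue=[G,E] q_used=1 → run G
t=4: queue=[G,E] q_used=2 → run G
t=5: queue=[E,G,F] q_used=0 → run E
t=6: queue=[E,G,F,H] q_used=1 → run E
t=7: queue=[G,F,H] q_used=0 → run G
t=8: queue=[F,H] q_used=0 → run F
t=9: queue=[F,H] q_used=1 → run F
t=10: queue=[F,H] q_used=2 → run F
t=11: queue=[H,F] q_used=0 → run H
t=12: queue=[H,F] q_used=1 → run H
t=13: queue=[H,F] q_used=2 → run H
t=14: queue=[F] q_used=0 → run F
t=15: (idle)
t=16: (idle)
t=17: (idle)
t=18: (idle)
t=19: (idle)
t=20: (idle)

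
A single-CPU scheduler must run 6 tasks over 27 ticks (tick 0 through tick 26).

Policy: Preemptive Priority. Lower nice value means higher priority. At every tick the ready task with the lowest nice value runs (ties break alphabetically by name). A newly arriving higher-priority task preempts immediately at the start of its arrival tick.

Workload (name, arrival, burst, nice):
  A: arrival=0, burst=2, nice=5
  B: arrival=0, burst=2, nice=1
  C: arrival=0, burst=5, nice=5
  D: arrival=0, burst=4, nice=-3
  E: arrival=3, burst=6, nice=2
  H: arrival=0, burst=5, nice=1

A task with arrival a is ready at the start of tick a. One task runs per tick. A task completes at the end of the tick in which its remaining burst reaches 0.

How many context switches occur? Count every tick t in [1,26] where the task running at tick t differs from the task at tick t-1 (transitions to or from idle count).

t=0: ready={A,B,C,D,H} → run D
t=1: ready={A,B,C,D,H} → run D
t=2: ready={A,B,C,D,H} → run D
t=3: ready={A,B,C,D,E,H} → run D
t=4: ready={A,B,C,E,H} → run B
t=5: ready={A,B,C,E,H} → run B
t=6: ready={A,C,E,H} → run H
t=7: ready={A,C,E,H} → run H
t=8: ready={A,C,E,H} → run H
t=9: ready={A,C,E,H} → run H
t=10: ready={A,C,E,H} → run H
t=11: ready={A,C,E} → run E
t=12: ready={A,C,E} → run E
t=13: ready={A,C,E} → run E
t=14: ready={A,C,E} → run E
t=15: ready={A,C,E} → run E
t=16: ready={A,C,E} → run E
t=17: ready={A,C} → run A
t=18: ready={A,C} → run A
t=19: ready={C} → run C
t=20: ready={C} → run C
t=21: ready={C} → run C
t=22: ready={C} → run C
t=23: ready={C} → run C
t=24: (idle)
t=25: (idle)
t=26: (idle)

context switches = 6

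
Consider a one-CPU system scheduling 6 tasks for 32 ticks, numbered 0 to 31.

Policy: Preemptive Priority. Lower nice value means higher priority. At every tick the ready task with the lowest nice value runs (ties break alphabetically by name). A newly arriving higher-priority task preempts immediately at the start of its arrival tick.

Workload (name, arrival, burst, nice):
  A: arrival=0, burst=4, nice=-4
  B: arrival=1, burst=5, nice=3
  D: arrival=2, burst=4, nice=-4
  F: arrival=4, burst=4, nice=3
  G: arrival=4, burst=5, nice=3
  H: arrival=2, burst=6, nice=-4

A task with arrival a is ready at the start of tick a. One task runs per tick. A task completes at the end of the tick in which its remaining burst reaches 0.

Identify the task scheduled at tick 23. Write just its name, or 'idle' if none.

t=0: ready={A} → run A
t=1: ready={A,B} → run A
t=2: ready={A,B,D,H} → run A
t=3: ready={A,B,D,H} → run A
t=4: ready={B,D,F,G,H} → run D
t=5: ready={B,D,F,G,H} → run D
t=6: ready={B,D,F,G,H} → run D
t=7: ready={B,D,F,G,H} → run D
t=8: ready={B,F,G,H} → run H
t=9: ready={B,F,G,H} → run H
t=10: ready={B,F,G,H} → run H
t=11: ready={B,F,G,H} → run H
t=12: ready={B,F,G,H} → run H
t=13: ready={B,F,G,H} → run H
t=14: ready={B,F,G} → run B
t=15: ready={B,F,G} → run B
t=16: ready={B,F,G} → run B
t=17: ready={B,F,G} → run B
t=18: ready={B,F,G} → run B
t=19: ready={F,G} → run F
t=20: ready={F,G} → run F
t=21: ready={F,G} → run F
t=22: ready={F,G} → run F
t=23: ready={G} → run G
t=24: ready={G} → run G
t=25: ready={G} → run G
t=26: ready={G} → run G
t=27: ready={G} → run G
t=28: (idle)
t=29: (idle)
t=30: (idle)
t=31: (idle)

running at tick 23 = G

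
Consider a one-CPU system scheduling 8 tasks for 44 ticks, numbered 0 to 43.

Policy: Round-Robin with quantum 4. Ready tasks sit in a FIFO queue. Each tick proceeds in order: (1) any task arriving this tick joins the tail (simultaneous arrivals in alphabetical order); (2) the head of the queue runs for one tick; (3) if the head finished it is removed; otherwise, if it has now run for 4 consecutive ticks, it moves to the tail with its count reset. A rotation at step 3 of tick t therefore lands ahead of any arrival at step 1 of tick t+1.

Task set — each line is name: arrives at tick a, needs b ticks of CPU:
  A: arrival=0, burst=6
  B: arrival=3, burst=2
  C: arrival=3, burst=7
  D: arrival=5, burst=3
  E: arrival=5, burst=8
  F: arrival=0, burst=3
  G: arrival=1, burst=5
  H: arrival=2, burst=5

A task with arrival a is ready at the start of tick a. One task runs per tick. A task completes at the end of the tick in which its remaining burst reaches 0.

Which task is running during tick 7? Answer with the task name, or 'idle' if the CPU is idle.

running at tick 7 = G

t=0: queue=[A,F] q_used=0 → run A
t=1: queue=[A,F,G] q_used=1 → run A
t=2: queue=[A,F,G,H] q_used=2 → run A
t=3: queue=[A,F,G,H,B,C] q_used=3 → run A
t=4: queue=[F,G,H,B,C,A] q_used=0 → run F
t=5: queue=[F,G,H,B,C,A,D,E] q_used=1 → run F
t=6: queue=[F,G,H,B,C,A,D,E] q_used=2 → run F
t=7: queue=[G,H,B,C,A,D,E] q_used=0 → run G
t=8: queue=[G,H,B,C,A,D,E] q_used=1 → run G
t=9: queue=[G,H,B,C,A,D,E] q_used=2 → run G
t=10: queue=[G,H,B,C,A,D,E] q_used=3 → run G
t=11: queue=[H,B,C,A,D,E,G] q_used=0 → run H
t=12: queue=[H,B,C,A,D,E,G] q_used=1 → run H
t=13: queue=[H,B,C,A,D,E,G] q_used=2 → run H
t=14: queue=[H,B,C,A,D,E,G] q_used=3 → run H
t=15: queue=[B,C,A,D,E,G,H] q_used=0 → run B
t=16: queue=[B,C,A,D,E,G,H] q_used=1 → run B
t=17: queue=[C,A,D,E,G,H] q_used=0 → run C
t=18: queue=[C,A,D,E,G,H] q_used=1 → run C
t=19: queue=[C,A,D,E,G,H] q_used=2 → run C
t=20: queue=[C,A,D,E,G,H] q_used=3 → run C
t=21: queue=[A,D,E,G,H,C] q_used=0 → run A
t=22: queue=[A,D,E,G,H,C] q_used=1 → run A
t=23: queue=[D,E,G,H,C] q_used=0 → run D
t=24: queue=[D,E,G,H,C] q_used=1 → run D
t=25: queue=[D,E,G,H,C] q_used=2 → run D
t=26: queue=[E,G,H,C] q_used=0 → run E
t=27: queue=[E,G,H,C] q_used=1 → run E
t=28: queue=[E,G,H,C] q_used=2 → run E
t=29: queue=[E,G,H,C] q_used=3 → run E
t=30: queue=[G,H,C,E] q_used=0 → run G
t=31: queue=[H,C,E] q_used=0 → run H
t=32: queue=[C,E] q_used=0 → run C
t=33: queue=[C,E] q_used=1 → run C
t=34: queue=[C,E] q_used=2 → run C
t=35: queue=[E] q_used=0 → run E
t=36: queue=[E] q_used=1 → run E
t=37: queue=[E] q_used=2 → run E
t=38: queue=[E] q_used=3 → run E
t=39: (idle)
t=40: (idle)
t=41: (idle)
t=42: (idle)
t=43: (idle)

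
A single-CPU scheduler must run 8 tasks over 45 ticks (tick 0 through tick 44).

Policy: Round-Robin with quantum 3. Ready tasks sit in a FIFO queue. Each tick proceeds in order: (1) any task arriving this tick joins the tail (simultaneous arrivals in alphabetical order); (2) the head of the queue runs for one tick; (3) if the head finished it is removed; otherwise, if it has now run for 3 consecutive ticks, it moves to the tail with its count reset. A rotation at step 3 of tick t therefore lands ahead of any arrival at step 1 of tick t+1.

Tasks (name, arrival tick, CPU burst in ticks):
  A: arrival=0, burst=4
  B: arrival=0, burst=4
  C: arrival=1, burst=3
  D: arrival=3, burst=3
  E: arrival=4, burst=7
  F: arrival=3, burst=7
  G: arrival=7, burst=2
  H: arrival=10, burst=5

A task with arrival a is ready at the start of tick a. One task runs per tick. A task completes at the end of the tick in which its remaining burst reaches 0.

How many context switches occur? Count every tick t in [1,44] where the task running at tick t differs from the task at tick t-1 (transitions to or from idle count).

t=0: queue=[A,B] q_used=0 → run A
t=1: queue=[A,B,C] q_used=1 → run A
t=2: queue=[A,B,C] q_used=2 → run A
t=3: queue=[B,C,A,D,F] q_used=0 → run B
t=4: queue=[B,C,A,D,F,E] q_used=1 → run B
t=5: queue=[B,C,A,D,F,E] q_used=2 → run B
t=6: queue=[C,A,D,F,E,B] q_used=0 → run C
t=7: queue=[C,A,D,F,E,B,G] q_used=1 → run C
t=8: queue=[C,A,D,F,E,B,G] q_used=2 → run C
t=9: queue=[A,D,F,E,B,G] q_used=0 → run A
t=10: queue=[D,F,E,B,G,H] q_used=0 → run D
t=11: queue=[D,F,E,B,G,H] q_used=1 → run D
t=12: queue=[D,F,E,B,G,H] q_used=2 → run D
t=13: queue=[F,E,B,G,H] q_used=0 → run F
t=14: queue=[F,E,B,G,H] q_used=1 → run F
t=15: queue=[F,E,B,G,H] q_used=2 → run F
t=16: queue=[E,B,G,H,F] q_used=0 → run E
t=17: queue=[E,B,G,H,F] q_used=1 → run E
t=18: queue=[E,B,G,H,F] q_used=2 → run E
t=19: queue=[B,G,H,F,E] q_used=0 → run B
t=20: queue=[G,H,F,E] q_used=0 → run G
t=21: queue=[G,H,F,E] q_used=1 → run G
t=22: queue=[H,F,E] q_used=0 → run H
t=23: queue=[H,F,E] q_used=1 → run H
t=24: queue=[H,F,E] q_used=2 → run H
t=25: queue=[F,E,H] q_used=0 → run F
t=26: queue=[F,E,H] q_used=1 → run F
t=27: queue=[F,E,H] q_used=2 → run F
t=28: queue=[E,H,F] q_used=0 → run E
t=29: queue=[E,H,F] q_used=1 → run E
t=30: queue=[E,H,F] q_used=2 → run E
t=31: queue=[H,F,E] q_used=0 → run H
t=32: queue=[H,F,E] q_used=1 → run H
t=33: queue=[F,E] q_used=0 → run F
t=34: queue=[E] q_used=0 → run E
t=35: (idle)
t=36: (idle)
t=37: (idle)
t=38: (idle)
t=39: (idle)
t=40: (idle)
t=41: (idle)
t=42: (idle)
t=43: (idle)
t=44: (idle)

context switches = 15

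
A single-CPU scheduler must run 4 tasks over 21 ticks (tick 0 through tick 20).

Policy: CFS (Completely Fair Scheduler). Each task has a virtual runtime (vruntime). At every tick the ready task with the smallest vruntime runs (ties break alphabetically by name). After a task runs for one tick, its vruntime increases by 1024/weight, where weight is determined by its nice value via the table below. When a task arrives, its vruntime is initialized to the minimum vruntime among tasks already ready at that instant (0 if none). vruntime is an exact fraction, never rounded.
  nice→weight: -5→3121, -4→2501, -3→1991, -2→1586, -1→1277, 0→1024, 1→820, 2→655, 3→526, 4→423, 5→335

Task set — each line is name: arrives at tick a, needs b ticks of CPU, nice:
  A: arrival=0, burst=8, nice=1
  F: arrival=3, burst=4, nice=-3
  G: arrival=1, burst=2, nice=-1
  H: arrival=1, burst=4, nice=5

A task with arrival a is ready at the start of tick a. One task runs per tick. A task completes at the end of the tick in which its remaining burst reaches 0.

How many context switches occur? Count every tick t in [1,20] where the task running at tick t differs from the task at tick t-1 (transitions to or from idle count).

context switches = 15

t=0: vr[A=0] → run A
t=1: vr[A=256/205 G=256/205 H=256/205] → run A
t=2: vr[A=512/205 G=256/205 H=256/205] → run G
t=3: vr[A=512/205 F=256/205 G=536832/261785 H=256/205] → run F
t=4: vr[A=512/205 F=719616/408155 G=536832/261785 H=256/205] → run H
t=5: vr[A=512/205 F=719616/408155 G=536832/261785 H=59136/13735] → run F
t=6: vr[A=512/205 F=929536/408155 G=536832/261785 H=59136/13735] → run G
t=7: vr[A=512/205 F=929536/408155 H=59136/13735] → run F
t=8: vr[A=512/205 F=1139456/408155 H=59136/13735] → run A
t=9: vr[A=768/205 F=1139456/408155 H=59136/13735] → run F
t=10: vr[A=768/205 H=59136/13735] → run A
t=11: vr[A=1024/205 H=59136/13735] → run H
t=12: vr[A=1024/205 H=20224/2747] → run A
t=13: vr[A=256/41 H=20224/2747] → run A
t=14: vr[A=1536/205 H=20224/2747] → run H
t=15: vr[A=1536/205 H=143104/13735] → run A
t=16: vr[A=1792/205 H=143104/13735] → run A
t=17: vr[H=143104/13735] → run H
t=18: (idle)
t=19: (idle)
t=20: (idle)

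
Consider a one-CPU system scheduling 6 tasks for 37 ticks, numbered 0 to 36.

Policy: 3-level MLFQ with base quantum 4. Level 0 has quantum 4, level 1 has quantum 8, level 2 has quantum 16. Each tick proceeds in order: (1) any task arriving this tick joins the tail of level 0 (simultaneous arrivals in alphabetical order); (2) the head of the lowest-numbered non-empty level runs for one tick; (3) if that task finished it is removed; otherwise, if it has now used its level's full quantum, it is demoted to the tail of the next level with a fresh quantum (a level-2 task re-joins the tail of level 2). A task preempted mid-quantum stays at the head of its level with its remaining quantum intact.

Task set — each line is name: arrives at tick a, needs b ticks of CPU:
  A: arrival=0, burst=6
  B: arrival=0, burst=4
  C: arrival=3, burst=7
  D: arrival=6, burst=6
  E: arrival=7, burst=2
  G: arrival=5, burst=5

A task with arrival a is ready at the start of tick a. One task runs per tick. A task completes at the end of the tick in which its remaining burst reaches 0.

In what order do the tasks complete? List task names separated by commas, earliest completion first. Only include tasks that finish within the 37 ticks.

t=0: L0/L1/L2 = AB/-/- → run A
t=1: L0/L1/L2 = AB/-/- → run A
t=2: L0/L1/L2 = AB/-/- → run A
t=3: L0/L1/L2 = ABC/-/- → run A
t=4: L0/L1/L2 = BC/A/- → run B
t=5: L0/L1/L2 = BCG/A/- → run B
t=6: L0/L1/L2 = BCGD/A/- → run B
t=7: L0/L1/L2 = BCGDE/A/- → run B
t=8: L0/L1/L2 = CGDE/A/- → run C
t=9: L0/L1/L2 = CGDE/A/- → run C
t=10: L0/L1/L2 = CGDE/A/- → run C
t=11: L0/L1/L2 = CGDE/A/- → run C
t=12: L0/L1/L2 = GDE/AC/- → run G
t=13: L0/L1/L2 = GDE/AC/- → run G
t=14: L0/L1/L2 = GDE/AC/- → run G
t=15: L0/L1/L2 = GDE/AC/- → run G
t=16: L0/L1/L2 = DE/ACG/- → run D
t=17: L0/L1/L2 = DE/ACG/- → run D
t=18: L0/L1/L2 = DE/ACG/- → run D
t=19: L0/L1/L2 = DE/ACG/- → run D
t=20: L0/L1/L2 = E/ACGD/- → run E
t=21: L0/L1/L2 = E/ACGD/- → run E
t=22: L0/L1/L2 = -/ACGD/- → run A
t=23: L0/L1/L2 = -/ACGD/- → run A
t=24: L0/L1/L2 = -/CGD/- → run C
t=25: L0/L1/L2 = -/CGD/- → run C
t=26: L0/L1/L2 = -/CGD/- → run C
t=27: L0/L1/L2 = -/GD/- → run G
t=28: L0/L1/L2 = -/D/- → run D
t=29: L0/L1/L2 = -/D/- → run D
t=30: (idle)
t=31: (idle)
t=32: (idle)
t=33: (idle)
t=34: (idle)
t=35: (idle)
t=36: (idle)

completion order = B, E, A, C, G, D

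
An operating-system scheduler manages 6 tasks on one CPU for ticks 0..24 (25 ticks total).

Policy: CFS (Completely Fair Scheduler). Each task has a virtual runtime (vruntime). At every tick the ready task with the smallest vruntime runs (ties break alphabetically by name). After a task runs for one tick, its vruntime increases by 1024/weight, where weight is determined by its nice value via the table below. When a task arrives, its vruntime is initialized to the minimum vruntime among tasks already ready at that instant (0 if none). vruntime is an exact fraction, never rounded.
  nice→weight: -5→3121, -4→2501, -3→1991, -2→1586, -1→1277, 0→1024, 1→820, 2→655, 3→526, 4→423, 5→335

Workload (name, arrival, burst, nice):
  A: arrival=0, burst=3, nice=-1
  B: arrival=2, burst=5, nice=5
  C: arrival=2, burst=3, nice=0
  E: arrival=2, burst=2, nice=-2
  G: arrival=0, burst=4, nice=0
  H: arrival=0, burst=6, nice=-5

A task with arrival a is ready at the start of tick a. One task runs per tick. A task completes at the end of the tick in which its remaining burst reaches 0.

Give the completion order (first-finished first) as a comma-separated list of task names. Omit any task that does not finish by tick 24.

t=0: vr[A=0 G=0 H=0] → run A
t=1: vr[A=1024/1277 G=0 H=0] → run G
t=2: vr[A=1024/1277 B=0 C=0 E=0 G=1 H=0] → run B
t=3: vr[A=1024/1277 B=1024/335 C=0 E=0 G=1 H=0] → run C
t=4: vr[A=1024/1277 B=1024/335 C=1 E=0 G=1 H=0] → run E
t=5: vr[A=1024/1277 B=1024/335 C=1 E=512/793 G=1 H=0] → run H
t=6: vr[A=1024/1277 B=1024/335 C=1 E=512/793 G=1 H=1024/3121] → run H
t=7: vr[A=1024/1277 B=1024/335 C=1 E=512/793 G=1 H=2048/3121] → run E
t=8: vr[A=1024/1277 B=1024/335 C=1 G=1 H=2048/3121] → run H
t=9: vr[A=1024/1277 B=1024/335 C=1 G=1 H=3072/3121] → run A
t=10: vr[A=2048/1277 B=1024/335 C=1 G=1 H=3072/3121] → run H
t=11: vr[A=2048/1277 B=1024/335 C=1 G=1 H=4096/3121] → run C
t=12: vr[A=2048/1277 B=1024/335 C=2 G=1 H=4096/3121] → run G
t=13: vr[A=2048/1277 B=1024/335 C=2 G=2 H=4096/3121] → run H
t=14: vr[A=2048/1277 B=1024/335 C=2 G=2 H=5120/3121] → run A
t=15: vr[B=1024/335 C=2 G=2 H=5120/3121] → run H
t=16: vr[B=1024/335 C=2 G=2] → run C
t=17: vr[B=1024/335 G=2] → run G
t=18: vr[B=1024/335 G=3] → run G
t=19: vr[B=1024/335] → run B
t=20: vr[B=2048/335] → run B
t=21: vr[B=3072/335] → run B
t=22: vr[B=4096/335] → run B
t=23: (idle)
t=24: (idle)

completion order = E, A, H, C, G, B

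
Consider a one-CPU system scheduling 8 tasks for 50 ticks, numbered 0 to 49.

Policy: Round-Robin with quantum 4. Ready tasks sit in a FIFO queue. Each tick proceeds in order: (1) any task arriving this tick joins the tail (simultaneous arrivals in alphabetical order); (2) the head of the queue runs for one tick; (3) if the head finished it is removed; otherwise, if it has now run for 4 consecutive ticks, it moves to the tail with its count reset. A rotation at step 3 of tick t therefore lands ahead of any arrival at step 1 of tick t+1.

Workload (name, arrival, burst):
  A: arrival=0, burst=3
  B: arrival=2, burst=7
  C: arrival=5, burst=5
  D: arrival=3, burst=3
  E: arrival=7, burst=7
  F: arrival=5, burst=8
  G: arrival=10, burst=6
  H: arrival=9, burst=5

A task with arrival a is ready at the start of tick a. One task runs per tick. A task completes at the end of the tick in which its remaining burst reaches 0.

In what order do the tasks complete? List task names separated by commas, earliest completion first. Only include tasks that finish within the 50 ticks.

t=0: queue=[A] q_used=0 → run A
t=1: queue=[A] q_used=1 → run A
t=2: queue=[A,B] q_used=2 → run A
t=3: queue=[B,D] q_used=0 → run B
t=4: queue=[B,D] q_used=1 → run B
t=5: queue=[B,D,C,F] q_used=2 → run B
t=6: queue=[B,D,C,F] q_used=3 → run B
t=7: queue=[D,C,F,B,E] q_used=0 → run D
t=8: queue=[D,C,F,B,E] q_used=1 → run D
t=9: queue=[D,C,F,B,E,H] q_used=2 → run D
t=10: queue=[C,F,B,E,H,G] q_used=0 → run C
t=11: queue=[C,F,B,E,H,G] q_used=1 → run C
t=12: queue=[C,F,B,E,H,G] q_used=2 → run C
t=13: queue=[C,F,B,E,H,G] q_used=3 → run C
t=14: queue=[F,B,E,H,G,C] q_used=0 → run F
t=15: queue=[F,B,E,H,G,C] q_used=1 → run F
t=16: queue=[F,B,E,H,G,C] q_used=2 → run F
t=17: queue=[F,B,E,H,G,C] q_used=3 → run F
t=18: queue=[B,E,H,G,C,F] q_used=0 → run B
t=19: queue=[B,E,H,G,C,F] q_used=1 → run B
t=20: queue=[B,E,H,G,C,F] q_used=2 → run B
t=21: queue=[E,H,G,C,F] q_used=0 → run E
t=22: queue=[E,H,G,C,F] q_used=1 → run E
t=23: queue=[E,H,G,C,F] q_used=2 → run E
t=24: queue=[E,H,G,C,F] q_used=3 → run E
t=25: queue=[H,G,C,F,E] q_used=0 → run H
t=26: queue=[H,G,C,F,E] q_used=1 → run H
t=27: queue=[H,G,C,F,E] q_used=2 → run H
t=28: queue=[H,G,C,F,E] q_used=3 → run H
t=29: queue=[G,C,F,E,H] q_used=0 → run G
t=30: queue=[G,C,F,E,H] q_used=1 → run G
t=31: queue=[G,C,F,E,H] q_used=2 → run G
t=32: queue=[G,C,F,E,H] q_used=3 → run G
t=33: queue=[C,F,E,H,G] q_used=0 → run C
t=34: queue=[F,E,H,G] q_used=0 → run F
t=35: queue=[F,E,H,G] q_used=1 → run F
t=36: queue=[F,E,H,G] q_used=2 → run F
t=37: queue=[F,E,H,G] q_used=3 → run F
t=38: queue=[E,H,G] q_used=0 → run E
t=39: queue=[E,H,G] q_used=1 → run E
t=40: queue=[E,H,G] q_used=2 → run E
t=41: queue=[H,G] q_used=0 → run H
t=42: queue=[G] q_used=0 → run G
t=43: queue=[G] q_used=1 → run G
t=44: (idle)
t=45: (idle)
t=46: (idle)
t=47: (idle)
t=48: (idle)
t=49: (idle)

completion order = A, D, B, C, F, E, H, G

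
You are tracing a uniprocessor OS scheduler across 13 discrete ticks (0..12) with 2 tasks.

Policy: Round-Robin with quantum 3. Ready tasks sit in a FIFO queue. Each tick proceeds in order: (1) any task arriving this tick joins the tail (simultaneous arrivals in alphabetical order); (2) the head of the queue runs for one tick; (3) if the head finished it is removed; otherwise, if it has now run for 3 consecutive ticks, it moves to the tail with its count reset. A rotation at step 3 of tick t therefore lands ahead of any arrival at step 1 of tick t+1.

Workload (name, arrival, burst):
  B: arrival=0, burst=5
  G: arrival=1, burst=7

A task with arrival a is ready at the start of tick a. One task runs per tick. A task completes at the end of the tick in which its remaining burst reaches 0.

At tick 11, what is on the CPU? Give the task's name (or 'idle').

t=0: queue=[B] q_used=0 → run B
t=1: queue=[B,G] q_used=1 → run B
t=2: queue=[B,G] q_used=2 → run B
t=3: queue=[G,B] q_used=0 → run G
t=4: queue=[G,B] q_used=1 → run G
t=5: queue=[G,B] q_used=2 → run G
t=6: queue=[B,G] q_used=0 → run B
t=7: queue=[B,G] q_used=1 → run B
t=8: queue=[G] q_used=0 → run G
t=9: queue=[G] q_used=1 → run G
t=10: queue=[G] q_used=2 → run G
t=11: queue=[G] q_used=0 → run G
t=12: (idle)

running at tick 11 = G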